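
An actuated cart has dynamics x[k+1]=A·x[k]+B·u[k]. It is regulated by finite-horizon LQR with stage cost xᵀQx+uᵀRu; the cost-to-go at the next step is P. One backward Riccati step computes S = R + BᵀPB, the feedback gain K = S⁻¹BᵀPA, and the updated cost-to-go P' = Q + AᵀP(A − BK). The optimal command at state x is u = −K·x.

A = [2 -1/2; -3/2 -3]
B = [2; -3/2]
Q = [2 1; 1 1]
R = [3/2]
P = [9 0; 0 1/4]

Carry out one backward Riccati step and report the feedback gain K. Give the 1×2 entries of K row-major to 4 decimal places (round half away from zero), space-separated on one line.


BᵀP = [18.0000 -0.3750]
S = R + BᵀPB = [3/2] + [36.5625] = [38.0625]
BᵀPA = [36.5625 -7.8750]
K = S⁻¹·BᵀPA = [0.9606 -0.2069]
A−BK = [0.0788 -0.0862; -0.0591 -3.3103]
AᵀP(A−BK) = [1.4409 -0.3103; -0.3103 2.8707]
P' = Q + AᵀP(A−BK) = [3.4409 0.6897; 0.6897 3.8707]
tr(P') = 7.3116

0.9606 -0.2069


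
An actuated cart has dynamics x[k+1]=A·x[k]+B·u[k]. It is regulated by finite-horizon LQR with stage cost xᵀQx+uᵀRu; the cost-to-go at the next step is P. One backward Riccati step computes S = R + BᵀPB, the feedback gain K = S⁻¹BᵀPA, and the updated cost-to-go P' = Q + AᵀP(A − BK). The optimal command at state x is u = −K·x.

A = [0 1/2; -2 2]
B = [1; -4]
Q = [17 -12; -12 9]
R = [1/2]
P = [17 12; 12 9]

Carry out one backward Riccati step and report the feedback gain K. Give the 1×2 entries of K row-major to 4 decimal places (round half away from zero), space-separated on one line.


BᵀP = [-31.0000 -24.0000]
S = R + BᵀPB = [1/2] + [65.0000] = [65.5000]
BᵀPA = [48.0000 -63.5000]
K = S⁻¹·BᵀPA = [0.7328 -0.9695]
A−BK = [-0.7328 1.4695; 0.9313 -1.8779]
AᵀP(A−BK) = [0.8244 -1.4656; -1.4656 2.6889]
P' = Q + AᵀP(A−BK) = [17.8244 -13.4656; -13.4656 11.6889]
tr(P') = 29.5134

0.7328 -0.9695


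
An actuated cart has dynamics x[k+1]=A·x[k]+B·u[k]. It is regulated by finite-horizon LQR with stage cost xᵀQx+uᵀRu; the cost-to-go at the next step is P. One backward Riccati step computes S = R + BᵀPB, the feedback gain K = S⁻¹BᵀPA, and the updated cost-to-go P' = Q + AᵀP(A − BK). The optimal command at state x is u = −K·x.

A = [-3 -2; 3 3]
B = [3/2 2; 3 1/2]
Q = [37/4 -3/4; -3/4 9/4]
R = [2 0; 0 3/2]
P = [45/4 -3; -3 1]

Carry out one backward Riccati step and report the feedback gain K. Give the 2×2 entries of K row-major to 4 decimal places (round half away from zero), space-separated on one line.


BᵀP = [7.8750 -1.5000; 21.0000 -5.5000]
S = R + BᵀPB = [2 0; 0 3/2] + [7.3125 15.0000; 15.0000 39.2500] = [9.3125 15.0000; 15.0000 40.7500]
BᵀPA = [-28.1250 -20.2500; -79.5000 -58.5000]
K = S⁻¹·BᵀPA = [0.3004 0.3386; -2.0615 -1.5602]
A−BK = [0.6724 0.6125; 3.1296 2.7642]
AᵀP(A−BK) = [8.8098 6.9855; 6.9855 5.5837]
P' = Q + AᵀP(A−BK) = [18.0598 6.2355; 6.2355 7.8337]
tr(P') = 25.8934

0.3004 0.3386 -2.0615 -1.5602


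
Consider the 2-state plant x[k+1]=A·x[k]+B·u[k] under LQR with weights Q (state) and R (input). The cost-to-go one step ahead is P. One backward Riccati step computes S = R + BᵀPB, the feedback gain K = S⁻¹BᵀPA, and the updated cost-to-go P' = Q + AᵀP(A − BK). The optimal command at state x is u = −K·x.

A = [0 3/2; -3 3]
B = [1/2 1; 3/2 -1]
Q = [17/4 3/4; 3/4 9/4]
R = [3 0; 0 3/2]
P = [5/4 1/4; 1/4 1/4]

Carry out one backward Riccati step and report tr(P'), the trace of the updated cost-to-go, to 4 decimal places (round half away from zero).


BᵀP = [1.0000 0.5000; 1.0000 0.0000]
S = R + BᵀPB = [3 0; 0 3/2] + [1.2500 0.5000; 0.5000 1.0000] = [4.2500 0.5000; 0.5000 2.5000]
BᵀPA = [-1.5000 3.0000; 0.0000 1.5000]
K = S⁻¹·BᵀPA = [-0.3614 0.6506; 0.0723 0.4699]
A−BK = [0.1084 0.7048; -2.3855 2.4940]
AᵀP(A−BK) = [1.7078 -2.3991; -2.3991 4.6559]
P' = Q + AᵀP(A−BK) = [5.9578 -1.6491; -1.6491 6.9059]
tr(P') = 12.8637

12.8637


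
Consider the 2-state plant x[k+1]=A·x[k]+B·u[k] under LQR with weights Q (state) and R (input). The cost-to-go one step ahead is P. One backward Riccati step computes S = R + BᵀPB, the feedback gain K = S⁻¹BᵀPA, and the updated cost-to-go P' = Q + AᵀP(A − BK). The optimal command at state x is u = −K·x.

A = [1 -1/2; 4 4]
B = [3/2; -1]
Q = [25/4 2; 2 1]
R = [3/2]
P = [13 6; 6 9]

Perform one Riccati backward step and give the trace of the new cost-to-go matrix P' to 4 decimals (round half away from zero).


325.0259

BᵀP = [13.5000 0.0000]
S = R + BᵀPB = [3/2] + [20.2500] = [21.7500]
BᵀPA = [13.5000 -6.7500]
K = S⁻¹·BᵀPA = [0.6207 -0.3103]
A−BK = [0.0690 -0.0345; 4.6207 3.6897]
AᵀP(A−BK) = [196.6207 153.6897; 153.6897 121.1552]
P' = Q + AᵀP(A−BK) = [202.8707 155.6897; 155.6897 122.1552]
tr(P') = 325.0259


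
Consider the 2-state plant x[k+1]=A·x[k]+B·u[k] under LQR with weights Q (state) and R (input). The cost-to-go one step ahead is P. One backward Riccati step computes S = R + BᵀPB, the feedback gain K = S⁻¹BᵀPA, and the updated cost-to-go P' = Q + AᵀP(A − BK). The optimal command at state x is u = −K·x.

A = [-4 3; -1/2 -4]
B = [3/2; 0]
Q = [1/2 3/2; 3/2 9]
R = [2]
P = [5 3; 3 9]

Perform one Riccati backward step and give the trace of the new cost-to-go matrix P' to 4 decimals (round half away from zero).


140.7264

BᵀP = [7.5000 4.5000]
S = R + BᵀPB = [2] + [11.2500] = [13.2500]
BᵀPA = [-32.2500 4.5000]
K = S⁻¹·BᵀPA = [-2.4340 0.3396]
A−BK = [-0.3491 2.4906; -0.5000 -4.0000]
AᵀP(A−BK) = [15.7547 12.4528; 12.4528 115.4717]
P' = Q + AᵀP(A−BK) = [16.2547 13.9528; 13.9528 124.4717]
tr(P') = 140.7264


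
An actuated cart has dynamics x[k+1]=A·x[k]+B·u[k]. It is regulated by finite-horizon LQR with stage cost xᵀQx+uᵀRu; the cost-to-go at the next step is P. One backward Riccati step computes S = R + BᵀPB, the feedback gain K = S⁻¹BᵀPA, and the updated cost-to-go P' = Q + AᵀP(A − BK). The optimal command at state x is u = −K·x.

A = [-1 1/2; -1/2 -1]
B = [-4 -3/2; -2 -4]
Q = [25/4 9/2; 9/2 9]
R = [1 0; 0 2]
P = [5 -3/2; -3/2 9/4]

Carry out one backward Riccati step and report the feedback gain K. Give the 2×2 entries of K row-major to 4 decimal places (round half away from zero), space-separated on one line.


0.2454 -0.2553 0.0029 0.3513

BᵀP = [-17.0000 1.5000; -1.5000 -6.7500]
S = R + BᵀPB = [1 0; 0 2] + [65.0000 19.5000; 19.5000 29.2500] = [66.0000 19.5000; 19.5000 31.2500]
BᵀPA = [16.2500 -10.0000; 4.8750 6.0000]
K = S⁻¹·BᵀPA = [0.2454 -0.2553; 0.0029 0.3513]
A−BK = [-0.0142 0.0057; 0.0023 -0.1054]
AᵀP(A−BK) = [0.0613 -0.0638; -0.0638 0.3390]
P' = Q + AᵀP(A−BK) = [6.3113 4.4362; 4.4362 9.3390]
tr(P') = 15.6503


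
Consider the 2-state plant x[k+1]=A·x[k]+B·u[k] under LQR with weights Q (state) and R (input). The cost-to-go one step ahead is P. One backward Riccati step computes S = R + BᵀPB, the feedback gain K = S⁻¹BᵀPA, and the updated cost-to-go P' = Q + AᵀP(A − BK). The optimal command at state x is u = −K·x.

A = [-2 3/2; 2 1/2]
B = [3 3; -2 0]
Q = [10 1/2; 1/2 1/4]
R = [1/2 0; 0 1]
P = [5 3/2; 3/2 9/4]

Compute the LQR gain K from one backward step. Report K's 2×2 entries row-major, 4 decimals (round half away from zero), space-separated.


BᵀP = [12.0000 0.0000; 15.0000 4.5000]
S = R + BᵀPB = [1/2 0; 0 1] + [36.0000 36.0000; 36.0000 45.0000] = [36.5000 36.0000; 36.0000 46.0000]
BᵀPA = [-24.0000 18.0000; -21.0000 24.7500]
K = S⁻¹·BᵀPA = [-0.9086 -0.1645; 0.2546 0.6668]
A−BK = [-0.0379 -0.0069; 0.1828 0.1710]
AᵀP(A−BK) = [0.5392 0.3045; 0.3045 0.5206]
P' = Q + AᵀP(A−BK) = [10.5392 0.8045; 0.8045 0.7706]
tr(P') = 11.3098

-0.9086 -0.1645 0.2546 0.6668


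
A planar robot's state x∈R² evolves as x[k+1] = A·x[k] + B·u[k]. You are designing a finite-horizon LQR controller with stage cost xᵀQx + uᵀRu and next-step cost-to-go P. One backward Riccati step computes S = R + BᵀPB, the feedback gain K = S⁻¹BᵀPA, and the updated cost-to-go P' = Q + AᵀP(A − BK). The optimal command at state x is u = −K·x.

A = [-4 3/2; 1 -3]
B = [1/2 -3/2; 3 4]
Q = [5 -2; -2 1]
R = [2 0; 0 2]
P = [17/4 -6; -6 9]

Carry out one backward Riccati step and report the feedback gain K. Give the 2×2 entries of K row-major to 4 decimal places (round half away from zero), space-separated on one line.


BᵀP = [-15.8750 24.0000; -30.3750 45.0000]
S = R + BᵀPB = [2 0; 0 2] + [64.0625 119.8125; 119.8125 225.5625] = [66.0625 119.8125; 119.8125 227.5625]
BᵀPA = [87.5000 -95.8125; 166.5000 -180.5625]
K = S⁻¹·BᵀPA = [-0.0546 -0.2502; 0.7604 -0.6618]
A−BK = [-2.8320 0.6325; -1.8778 0.3975]
AᵀP(A−BK) = [3.1685 -1.4291; -1.4291 1.1062]
P' = Q + AᵀP(A−BK) = [8.1685 -3.4291; -3.4291 2.1062]
tr(P') = 10.2748

-0.0546 -0.2502 0.7604 -0.6618


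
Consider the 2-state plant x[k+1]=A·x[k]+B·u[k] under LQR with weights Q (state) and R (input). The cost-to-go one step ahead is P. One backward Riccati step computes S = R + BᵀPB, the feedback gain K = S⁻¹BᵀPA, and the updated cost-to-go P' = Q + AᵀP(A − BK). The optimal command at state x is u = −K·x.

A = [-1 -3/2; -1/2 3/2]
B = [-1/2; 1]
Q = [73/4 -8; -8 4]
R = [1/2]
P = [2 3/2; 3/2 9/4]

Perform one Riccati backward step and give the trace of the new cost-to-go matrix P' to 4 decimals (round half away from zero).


26.9464

BᵀP = [0.5000 1.5000]
S = R + BᵀPB = [1/2] + [1.2500] = [1.7500]
BᵀPA = [-1.2500 1.5000]
K = S⁻¹·BᵀPA = [-0.7143 0.8571]
A−BK = [-1.3571 -1.0714; 0.2143 0.6429]
AᵀP(A−BK) = [3.1696 1.2589; 1.2589 1.5268]
P' = Q + AᵀP(A−BK) = [21.4196 -6.7411; -6.7411 5.5268]
tr(P') = 26.9464


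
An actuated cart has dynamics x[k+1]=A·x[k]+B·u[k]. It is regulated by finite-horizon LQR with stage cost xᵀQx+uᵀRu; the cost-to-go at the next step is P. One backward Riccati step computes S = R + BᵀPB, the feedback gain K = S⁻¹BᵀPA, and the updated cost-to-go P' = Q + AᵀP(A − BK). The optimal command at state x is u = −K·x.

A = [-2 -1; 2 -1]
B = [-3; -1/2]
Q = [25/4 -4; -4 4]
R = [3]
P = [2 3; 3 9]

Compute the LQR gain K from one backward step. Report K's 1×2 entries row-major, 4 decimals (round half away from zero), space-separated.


BᵀP = [-7.5000 -13.5000]
S = R + BᵀPB = [3] + [29.2500] = [32.2500]
BᵀPA = [-12.0000 21.0000]
K = S⁻¹·BᵀPA = [-0.3721 0.6512]
A−BK = [-3.1163 0.9535; 1.8140 -0.6744]
AᵀP(A−BK) = [15.5349 -6.1860; -6.1860 3.3256]
P' = Q + AᵀP(A−BK) = [21.7849 -10.1860; -10.1860 7.3256]
tr(P') = 29.1105

-0.3721 0.6512


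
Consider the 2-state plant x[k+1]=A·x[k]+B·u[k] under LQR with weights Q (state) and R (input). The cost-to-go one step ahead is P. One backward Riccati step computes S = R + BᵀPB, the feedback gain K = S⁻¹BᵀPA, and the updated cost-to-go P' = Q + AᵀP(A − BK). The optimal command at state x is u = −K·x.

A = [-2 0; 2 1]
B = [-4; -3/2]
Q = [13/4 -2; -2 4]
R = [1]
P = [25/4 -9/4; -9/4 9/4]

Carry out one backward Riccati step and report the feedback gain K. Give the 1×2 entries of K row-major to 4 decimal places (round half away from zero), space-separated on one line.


0.6893 0.0711

BᵀP = [-21.6250 5.6250]
S = R + BᵀPB = [1] + [78.0625] = [79.0625]
BᵀPA = [54.5000 5.6250]
K = S⁻¹·BᵀPA = [0.6893 0.0711]
A−BK = [0.7573 0.2846; 3.0340 1.1067]
AᵀP(A−BK) = [14.4316 5.1225; 5.1225 1.8498]
P' = Q + AᵀP(A−BK) = [17.6816 3.1225; 3.1225 5.8498]
tr(P') = 23.5314


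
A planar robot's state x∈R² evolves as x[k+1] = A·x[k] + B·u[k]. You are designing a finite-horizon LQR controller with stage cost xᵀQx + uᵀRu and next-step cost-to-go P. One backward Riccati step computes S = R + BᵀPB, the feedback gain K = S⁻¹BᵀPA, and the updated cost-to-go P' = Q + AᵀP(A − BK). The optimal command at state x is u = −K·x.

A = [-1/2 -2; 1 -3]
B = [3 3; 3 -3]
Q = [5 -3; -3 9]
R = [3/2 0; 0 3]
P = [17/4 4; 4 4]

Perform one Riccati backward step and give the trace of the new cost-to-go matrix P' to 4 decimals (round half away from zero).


BᵀP = [24.7500 24.0000; 0.7500 0.0000]
S = R + BᵀPB = [3/2 0; 0 3] + [146.2500 2.2500; 2.2500 2.2500] = [147.7500 2.2500; 2.2500 5.2500]
BᵀPA = [11.6250 -121.5000; -0.3750 -1.5000]
K = S⁻¹·BᵀPA = [0.0803 -0.8234; -0.1058 0.0672]
A−BK = [-0.4234 0.2686; 0.4416 -0.3285]
AᵀP(A−BK) = [0.0894 -0.1533; -0.1533 1.0628]
P' = Q + AᵀP(A−BK) = [5.0894 -3.1533; -3.1533 10.0628]
tr(P') = 15.1522

15.1522


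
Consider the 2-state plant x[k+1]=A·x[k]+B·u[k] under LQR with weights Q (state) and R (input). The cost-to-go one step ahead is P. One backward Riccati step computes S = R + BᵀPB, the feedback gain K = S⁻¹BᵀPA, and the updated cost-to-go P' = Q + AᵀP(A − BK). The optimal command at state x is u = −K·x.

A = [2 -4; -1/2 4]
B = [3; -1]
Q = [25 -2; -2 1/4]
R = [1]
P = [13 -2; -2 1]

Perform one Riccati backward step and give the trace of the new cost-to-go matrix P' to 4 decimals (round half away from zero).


BᵀP = [41.0000 -7.0000]
S = R + BᵀPB = [1] + [130.0000] = [131.0000]
BᵀPA = [85.5000 -192.0000]
K = S⁻¹·BᵀPA = [0.6527 -1.4656]
A−BK = [0.0420 0.3969; 0.1527 2.5344]
AᵀP(A−BK) = [0.4466 -0.6870; -0.6870 6.5954]
P' = Q + AᵀP(A−BK) = [25.4466 -2.6870; -2.6870 6.8454]
tr(P') = 32.2920

32.2920


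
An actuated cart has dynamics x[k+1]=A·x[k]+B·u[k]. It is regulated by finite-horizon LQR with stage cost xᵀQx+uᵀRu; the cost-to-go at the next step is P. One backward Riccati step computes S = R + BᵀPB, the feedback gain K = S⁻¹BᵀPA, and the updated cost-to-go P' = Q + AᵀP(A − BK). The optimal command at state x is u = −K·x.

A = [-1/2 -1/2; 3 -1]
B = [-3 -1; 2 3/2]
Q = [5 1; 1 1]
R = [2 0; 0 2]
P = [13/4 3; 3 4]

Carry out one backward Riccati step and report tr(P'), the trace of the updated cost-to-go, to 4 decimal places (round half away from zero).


BᵀP = [-3.7500 -1.0000; 1.2500 3.0000]
S = R + BᵀPB = [2 0; 0 2] + [9.2500 2.2500; 2.2500 3.2500] = [11.2500 2.2500; 2.2500 5.2500]
BᵀPA = [-1.1250 2.8750; 8.3750 -3.6250]
K = S⁻¹·BᵀPA = [-0.4583 0.4306; 1.7917 -0.8750]
A−BK = [-0.0833 -0.0833; 1.2292 -0.5486]
AᵀP(A−BK) = [12.2917 -6.3750; -6.3750 3.4028]
P' = Q + AᵀP(A−BK) = [17.2917 -5.3750; -5.3750 4.4028]
tr(P') = 21.6944

21.6944


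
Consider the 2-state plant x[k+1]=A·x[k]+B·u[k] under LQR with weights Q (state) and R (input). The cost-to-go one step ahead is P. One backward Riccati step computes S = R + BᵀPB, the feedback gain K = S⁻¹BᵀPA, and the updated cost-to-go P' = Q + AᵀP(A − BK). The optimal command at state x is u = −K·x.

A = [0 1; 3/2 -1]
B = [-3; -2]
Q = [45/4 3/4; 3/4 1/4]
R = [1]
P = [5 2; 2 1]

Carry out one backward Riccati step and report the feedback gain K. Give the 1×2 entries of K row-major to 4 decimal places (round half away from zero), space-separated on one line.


BᵀP = [-19.0000 -8.0000]
S = R + BᵀPB = [1] + [73.0000] = [74.0000]
BᵀPA = [-12.0000 -11.0000]
K = S⁻¹·BᵀPA = [-0.1622 -0.1486]
A−BK = [-0.4865 0.5541; 1.1757 -1.2973]
AᵀP(A−BK) = [0.3041 -0.2838; -0.2838 0.3649]
P' = Q + AᵀP(A−BK) = [11.5541 0.4662; 0.4662 0.6149]
tr(P') = 12.1689

-0.1622 -0.1486


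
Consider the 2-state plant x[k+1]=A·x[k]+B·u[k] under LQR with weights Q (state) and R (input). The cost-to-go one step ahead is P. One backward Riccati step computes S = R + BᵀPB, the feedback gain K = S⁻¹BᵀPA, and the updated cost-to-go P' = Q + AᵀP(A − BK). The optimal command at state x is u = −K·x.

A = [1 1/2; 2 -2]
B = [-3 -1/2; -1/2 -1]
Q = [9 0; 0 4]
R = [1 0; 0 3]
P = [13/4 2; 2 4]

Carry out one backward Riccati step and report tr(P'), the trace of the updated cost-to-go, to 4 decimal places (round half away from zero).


23.7803

BᵀP = [-10.7500 -8.0000; -3.6250 -5.0000]
S = R + BᵀPB = [1 0; 0 3] + [36.2500 13.3750; 13.3750 6.8125] = [37.2500 13.3750; 13.3750 9.8125]
BᵀPA = [-26.7500 10.6250; -13.6250 8.1875]
K = S⁻¹·BᵀPA = [-0.4300 -0.0281; -0.8024 0.8727]
A−BK = [-0.6912 0.8520; 0.9826 -1.1413]
AᵀP(A−BK) = [4.8145 -5.2364; -5.2364 5.9658]
P' = Q + AᵀP(A−BK) = [13.8145 -5.2364; -5.2364 9.9658]
tr(P') = 23.7803


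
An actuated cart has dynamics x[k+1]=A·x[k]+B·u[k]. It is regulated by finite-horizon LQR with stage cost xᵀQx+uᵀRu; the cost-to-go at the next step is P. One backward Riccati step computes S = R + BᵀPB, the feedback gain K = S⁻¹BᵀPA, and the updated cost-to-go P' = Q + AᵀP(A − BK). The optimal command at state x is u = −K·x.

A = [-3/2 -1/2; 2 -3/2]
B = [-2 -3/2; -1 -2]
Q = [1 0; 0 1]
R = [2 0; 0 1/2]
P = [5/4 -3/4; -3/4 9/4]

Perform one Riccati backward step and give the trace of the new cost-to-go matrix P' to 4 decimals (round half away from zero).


BᵀP = [-1.7500 -0.7500; -0.3750 -3.3750]
S = R + BᵀPB = [2 0; 0 1/2] + [4.2500 4.1250; 4.1250 7.3125] = [6.2500 4.1250; 4.1250 7.8125]
BᵀPA = [1.1250 2.0000; -6.1875 5.2500]
K = S⁻¹·BᵀPA = [1.0786 -0.1896; -1.3615 0.7721]
A−BK = [-1.3851 0.2790; 0.3556 -0.1454]
AᵀP(A−BK) = [6.6749 -1.7593; -1.7593 0.5756]
P' = Q + AᵀP(A−BK) = [7.6749 -1.7593; -1.7593 1.5756]
tr(P') = 9.2505

9.2505


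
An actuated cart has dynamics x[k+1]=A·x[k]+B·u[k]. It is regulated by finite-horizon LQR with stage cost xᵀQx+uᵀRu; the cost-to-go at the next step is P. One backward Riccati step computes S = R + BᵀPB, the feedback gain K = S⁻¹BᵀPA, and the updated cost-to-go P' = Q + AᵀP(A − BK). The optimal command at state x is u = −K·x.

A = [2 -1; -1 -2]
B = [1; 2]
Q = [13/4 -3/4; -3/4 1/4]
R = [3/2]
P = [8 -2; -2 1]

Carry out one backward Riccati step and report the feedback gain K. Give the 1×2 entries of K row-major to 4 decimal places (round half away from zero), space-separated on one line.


1.4545 -0.7273

BᵀP = [4.0000 0.0000]
S = R + BᵀPB = [3/2] + [4.0000] = [5.5000]
BᵀPA = [8.0000 -4.0000]
K = S⁻¹·BᵀPA = [1.4545 -0.7273]
A−BK = [0.5455 -0.2727; -3.9091 -0.5455]
AᵀP(A−BK) = [29.3636 -2.1818; -2.1818 1.0909]
P' = Q + AᵀP(A−BK) = [32.6136 -2.9318; -2.9318 1.3409]
tr(P') = 33.9545


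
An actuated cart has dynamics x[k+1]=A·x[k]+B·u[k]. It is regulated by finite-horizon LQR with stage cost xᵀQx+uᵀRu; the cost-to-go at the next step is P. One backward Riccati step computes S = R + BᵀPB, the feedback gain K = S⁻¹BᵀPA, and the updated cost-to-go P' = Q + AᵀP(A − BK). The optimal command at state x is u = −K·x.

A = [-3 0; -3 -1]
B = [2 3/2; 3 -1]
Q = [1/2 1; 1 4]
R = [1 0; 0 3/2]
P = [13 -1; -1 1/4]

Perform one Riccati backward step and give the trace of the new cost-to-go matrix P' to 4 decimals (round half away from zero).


6.2032

BᵀP = [23.0000 -1.2500; 20.5000 -1.7500]
S = R + BᵀPB = [1 0; 0 3/2] + [42.2500 35.7500; 35.7500 32.5000] = [43.2500 35.7500; 35.7500 34.0000]
BᵀPA = [-65.2500 1.2500; -56.2500 1.7500]
K = S⁻¹·BᵀPA = [-1.0786 -0.1043; -0.5203 0.1611]
A−BK = [-0.0624 -0.0331; -0.2845 -0.5261]
AᵀP(A−BK) = [1.6047 0.0088; 0.0088 0.0984]
P' = Q + AᵀP(A−BK) = [2.1047 1.0088; 1.0088 4.0984]
tr(P') = 6.2032


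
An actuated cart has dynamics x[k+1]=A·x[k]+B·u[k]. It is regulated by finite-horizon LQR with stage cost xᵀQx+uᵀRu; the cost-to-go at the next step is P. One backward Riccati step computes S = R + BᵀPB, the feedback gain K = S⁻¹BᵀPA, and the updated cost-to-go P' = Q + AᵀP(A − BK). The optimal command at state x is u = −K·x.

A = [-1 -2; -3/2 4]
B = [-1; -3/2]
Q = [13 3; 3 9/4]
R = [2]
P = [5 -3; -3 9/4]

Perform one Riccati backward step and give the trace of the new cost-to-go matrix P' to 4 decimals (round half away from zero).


BᵀP = [-0.5000 -0.3750]
S = R + BᵀPB = [2] + [1.0625] = [3.0625]
BᵀPA = [1.0625 -0.5000]
K = S⁻¹·BᵀPA = [0.3469 -0.1633]
A−BK = [-0.6531 -2.1633; -0.9796 3.7551]
AᵀP(A−BK) = [0.6939 -0.3265; -0.3265 103.9184]
P' = Q + AᵀP(A−BK) = [13.6939 2.6735; 2.6735 106.1684]
tr(P') = 119.8622

119.8622


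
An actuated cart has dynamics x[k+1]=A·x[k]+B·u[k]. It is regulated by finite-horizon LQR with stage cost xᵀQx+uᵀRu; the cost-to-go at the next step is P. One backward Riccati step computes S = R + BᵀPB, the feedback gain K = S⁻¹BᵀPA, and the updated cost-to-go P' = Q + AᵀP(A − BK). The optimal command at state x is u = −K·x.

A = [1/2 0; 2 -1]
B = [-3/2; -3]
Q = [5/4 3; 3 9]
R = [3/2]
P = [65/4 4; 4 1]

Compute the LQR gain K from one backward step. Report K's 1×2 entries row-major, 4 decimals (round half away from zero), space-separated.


-0.4357 0.1084

BᵀP = [-36.3750 -9.0000]
S = R + BᵀPB = [3/2] + [81.5625] = [83.0625]
BᵀPA = [-36.1875 9.0000]
K = S⁻¹·BᵀPA = [-0.4357 0.1084]
A−BK = [-0.1535 0.1625; 0.6930 -0.6749]
AᵀP(A−BK) = [0.2968 -0.0790; -0.0790 0.0248]
P' = Q + AᵀP(A−BK) = [1.5468 2.9210; 2.9210 9.0248]
tr(P') = 10.5717


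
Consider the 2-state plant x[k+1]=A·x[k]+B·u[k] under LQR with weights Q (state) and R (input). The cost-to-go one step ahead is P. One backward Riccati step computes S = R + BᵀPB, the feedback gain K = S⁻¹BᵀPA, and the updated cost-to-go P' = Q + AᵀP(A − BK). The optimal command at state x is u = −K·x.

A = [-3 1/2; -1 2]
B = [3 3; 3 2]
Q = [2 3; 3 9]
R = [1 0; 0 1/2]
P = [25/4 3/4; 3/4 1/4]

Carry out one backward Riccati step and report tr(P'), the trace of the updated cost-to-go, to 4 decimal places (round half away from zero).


BᵀP = [21.0000 3.0000; 20.2500 2.7500]
S = R + BᵀPB = [1 0; 0 1/2] + [72.0000 69.0000; 69.0000 66.2500] = [73.0000 69.0000; 69.0000 66.7500]
BᵀPA = [-66.0000 16.5000; -63.5000 15.6250]
K = S⁻¹·BᵀPA = [-0.2148 0.2081; -0.7293 0.0190]
A−BK = [-0.1678 -0.1812; 1.1029 1.3378]
AᵀP(A−BK) = [0.5145 0.1890; 0.1890 0.3325]
P' = Q + AᵀP(A−BK) = [2.5145 3.1890; 3.1890 9.3325]
tr(P') = 11.8470

11.8470


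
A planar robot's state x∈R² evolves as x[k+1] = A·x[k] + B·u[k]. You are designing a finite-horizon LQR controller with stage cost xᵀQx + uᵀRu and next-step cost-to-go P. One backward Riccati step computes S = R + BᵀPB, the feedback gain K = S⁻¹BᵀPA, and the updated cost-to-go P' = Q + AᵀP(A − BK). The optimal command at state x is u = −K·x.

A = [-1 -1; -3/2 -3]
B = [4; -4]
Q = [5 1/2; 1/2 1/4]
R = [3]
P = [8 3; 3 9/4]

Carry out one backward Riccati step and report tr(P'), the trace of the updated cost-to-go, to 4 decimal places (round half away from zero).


BᵀP = [20.0000 3.0000]
S = R + BᵀPB = [3] + [68.0000] = [71.0000]
BᵀPA = [-24.5000 -29.0000]
K = S⁻¹·BᵀPA = [-0.3451 -0.4085]
A−BK = [0.3803 0.6338; -2.8803 -4.6338]
AᵀP(A−BK) = [13.6083 21.6180; 21.6180 34.4049]
P' = Q + AᵀP(A−BK) = [18.6083 22.1180; 22.1180 34.6549]
tr(P') = 53.2632

53.2632


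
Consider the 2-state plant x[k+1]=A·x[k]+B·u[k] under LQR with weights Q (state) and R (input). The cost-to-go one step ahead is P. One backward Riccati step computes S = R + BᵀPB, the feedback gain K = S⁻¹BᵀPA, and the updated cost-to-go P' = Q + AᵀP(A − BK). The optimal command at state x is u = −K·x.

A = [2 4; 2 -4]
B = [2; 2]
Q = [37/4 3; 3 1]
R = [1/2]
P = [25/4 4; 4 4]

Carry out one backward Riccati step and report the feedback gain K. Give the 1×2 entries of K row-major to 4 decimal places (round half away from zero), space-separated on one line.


BᵀP = [20.5000 16.0000]
S = R + BᵀPB = [1/2] + [73.0000] = [73.5000]
BᵀPA = [73.0000 18.0000]
K = S⁻¹·BᵀPA = [0.9932 0.2449]
A−BK = [0.0136 3.5102; 0.0136 -4.4898]
AᵀP(A−BK) = [0.4966 0.1224; 0.1224 31.5918]
P' = Q + AᵀP(A−BK) = [9.7466 3.1224; 3.1224 32.5918]
tr(P') = 42.3384

0.9932 0.2449


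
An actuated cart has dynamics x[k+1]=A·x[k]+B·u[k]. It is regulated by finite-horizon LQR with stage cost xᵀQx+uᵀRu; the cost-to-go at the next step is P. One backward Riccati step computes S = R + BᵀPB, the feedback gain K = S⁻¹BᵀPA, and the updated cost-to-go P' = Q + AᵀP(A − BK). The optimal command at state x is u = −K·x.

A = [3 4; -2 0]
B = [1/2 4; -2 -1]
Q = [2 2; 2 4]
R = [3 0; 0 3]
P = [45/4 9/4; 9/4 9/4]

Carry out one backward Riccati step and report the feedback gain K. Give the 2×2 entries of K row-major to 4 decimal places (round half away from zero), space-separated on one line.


0.4750 -0.3572 0.6637 1.0392

BᵀP = [1.1250 -3.3750; 42.7500 6.7500]
S = R + BᵀPB = [3 0; 0 3] + [7.3125 7.8750; 7.8750 164.2500] = [10.3125 7.8750; 7.8750 167.2500]
BᵀPA = [10.1250 4.5000; 114.7500 171.0000]
K = S⁻¹·BᵀPA = [0.4750 -0.3572; 0.6637 1.0392]
A−BK = [0.1076 0.0217; -0.3863 0.3248]
AᵀP(A−BK) = [2.2774 1.3640; 1.3640 3.8972]
P' = Q + AᵀP(A−BK) = [4.2774 3.3640; 3.3640 7.8972]
tr(P') = 12.1746


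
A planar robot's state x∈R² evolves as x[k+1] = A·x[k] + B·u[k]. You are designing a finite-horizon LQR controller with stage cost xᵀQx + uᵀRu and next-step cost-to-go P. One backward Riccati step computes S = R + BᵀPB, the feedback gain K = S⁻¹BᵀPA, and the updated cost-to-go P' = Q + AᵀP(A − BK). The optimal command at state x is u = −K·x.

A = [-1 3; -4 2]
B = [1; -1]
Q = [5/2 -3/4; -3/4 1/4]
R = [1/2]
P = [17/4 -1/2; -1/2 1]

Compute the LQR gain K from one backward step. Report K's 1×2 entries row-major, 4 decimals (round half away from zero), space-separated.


BᵀP = [4.7500 -1.5000]
S = R + BᵀPB = [1/2] + [6.2500] = [6.7500]
BᵀPA = [1.2500 11.2500]
K = S⁻¹·BᵀPA = [0.1852 1.6667]
A−BK = [-1.1852 1.3333; -3.8148 3.6667]
AᵀP(A−BK) = [16.0185 -15.8333; -15.8333 17.5000]
P' = Q + AᵀP(A−BK) = [18.5185 -16.5833; -16.5833 17.7500]
tr(P') = 36.2685

0.1852 1.6667


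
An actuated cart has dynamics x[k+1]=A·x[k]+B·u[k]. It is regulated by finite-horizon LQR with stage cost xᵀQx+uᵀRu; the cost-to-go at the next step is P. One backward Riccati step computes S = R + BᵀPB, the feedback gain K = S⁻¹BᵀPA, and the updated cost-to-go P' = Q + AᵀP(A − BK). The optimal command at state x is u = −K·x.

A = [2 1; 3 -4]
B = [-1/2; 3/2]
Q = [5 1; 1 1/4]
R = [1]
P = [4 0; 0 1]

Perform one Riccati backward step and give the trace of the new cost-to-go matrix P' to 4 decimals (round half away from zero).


BᵀP = [-2.0000 1.5000]
S = R + BᵀPB = [1] + [3.2500] = [4.2500]
BᵀPA = [0.5000 -8.0000]
K = S⁻¹·BᵀPA = [0.1176 -1.8824]
A−BK = [2.0588 0.0588; 2.8235 -1.1765]
AᵀP(A−BK) = [24.9412 -3.0588; -3.0588 4.9412]
P' = Q + AᵀP(A−BK) = [29.9412 -2.0588; -2.0588 5.1912]
tr(P') = 35.1324

35.1324


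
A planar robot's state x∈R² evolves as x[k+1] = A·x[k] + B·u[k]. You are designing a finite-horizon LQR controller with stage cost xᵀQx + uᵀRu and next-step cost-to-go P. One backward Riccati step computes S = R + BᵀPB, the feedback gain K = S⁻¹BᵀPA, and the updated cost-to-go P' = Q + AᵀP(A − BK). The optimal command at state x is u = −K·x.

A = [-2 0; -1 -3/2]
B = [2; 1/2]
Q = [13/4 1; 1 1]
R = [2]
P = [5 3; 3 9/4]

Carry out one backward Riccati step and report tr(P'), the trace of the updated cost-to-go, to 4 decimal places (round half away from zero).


7.7905

BᵀP = [11.5000 7.1250]
S = R + BᵀPB = [2] + [26.5625] = [28.5625]
BᵀPA = [-30.1250 -10.6875]
K = S⁻¹·BᵀPA = [-1.0547 -0.3742]
A−BK = [0.1094 0.7484; -0.4726 -1.3129]
AᵀP(A−BK) = [2.4770 1.1028; 1.1028 1.0635]
P' = Q + AᵀP(A−BK) = [5.7270 2.1028; 2.1028 2.0635]
tr(P') = 7.7905


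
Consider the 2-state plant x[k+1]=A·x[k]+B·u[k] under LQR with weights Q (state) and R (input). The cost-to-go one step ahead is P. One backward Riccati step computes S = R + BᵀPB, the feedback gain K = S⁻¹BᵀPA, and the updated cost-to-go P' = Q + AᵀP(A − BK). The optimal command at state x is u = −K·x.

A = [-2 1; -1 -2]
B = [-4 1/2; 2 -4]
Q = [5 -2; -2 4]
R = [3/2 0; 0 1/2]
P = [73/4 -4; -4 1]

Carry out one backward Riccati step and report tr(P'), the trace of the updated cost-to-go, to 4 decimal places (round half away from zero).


9.6186

BᵀP = [-81.0000 18.0000; 25.1250 -6.0000]
S = R + BᵀPB = [3/2 0; 0 1/2] + [360.0000 -112.5000; -112.5000 36.5625] = [361.5000 -112.5000; -112.5000 37.0625]
BᵀPA = [144.0000 -117.0000; -44.2500 37.1250]
K = S⁻¹·BᵀPA = [0.4838 -0.2153; 0.2745 0.3480]
A−BK = [-0.2022 -0.0354; -0.8696 -0.1772]
AᵀP(A−BK) = [0.4844 -0.0902; -0.0902 0.1342]
P' = Q + AᵀP(A−BK) = [5.4844 -2.0902; -2.0902 4.1342]
tr(P') = 9.6186


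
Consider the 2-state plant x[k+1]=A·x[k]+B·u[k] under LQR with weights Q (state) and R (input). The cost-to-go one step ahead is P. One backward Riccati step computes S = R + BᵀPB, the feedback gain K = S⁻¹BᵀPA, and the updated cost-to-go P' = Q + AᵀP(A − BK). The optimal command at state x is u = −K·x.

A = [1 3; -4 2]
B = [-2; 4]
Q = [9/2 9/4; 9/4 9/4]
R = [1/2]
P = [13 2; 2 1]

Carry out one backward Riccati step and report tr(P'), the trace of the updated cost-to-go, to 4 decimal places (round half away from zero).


75.9829

BᵀP = [-18.0000 0.0000]
S = R + BᵀPB = [1/2] + [36.0000] = [36.5000]
BᵀPA = [-18.0000 -54.0000]
K = S⁻¹·BᵀPA = [-0.4932 -1.4795]
A−BK = [0.0137 0.0411; -2.0274 7.9178]
AᵀP(A−BK) = [4.1233 -15.6301; -15.6301 65.1096]
P' = Q + AᵀP(A−BK) = [8.6233 -13.3801; -13.3801 67.3596]
tr(P') = 75.9829


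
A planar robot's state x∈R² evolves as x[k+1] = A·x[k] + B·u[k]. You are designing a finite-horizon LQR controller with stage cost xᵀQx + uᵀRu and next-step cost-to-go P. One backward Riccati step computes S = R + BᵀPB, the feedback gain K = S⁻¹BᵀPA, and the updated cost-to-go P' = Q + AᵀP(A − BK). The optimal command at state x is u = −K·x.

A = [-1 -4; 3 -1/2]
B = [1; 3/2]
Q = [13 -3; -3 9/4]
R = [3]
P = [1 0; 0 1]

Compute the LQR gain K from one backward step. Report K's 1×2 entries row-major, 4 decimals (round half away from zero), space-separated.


BᵀP = [1.0000 1.5000]
S = R + BᵀPB = [3] + [3.2500] = [6.2500]
BᵀPA = [3.5000 -4.7500]
K = S⁻¹·BᵀPA = [0.5600 -0.7600]
A−BK = [-1.5600 -3.2400; 2.1600 0.6400]
AᵀP(A−BK) = [8.0400 5.1600; 5.1600 12.6400]
P' = Q + AᵀP(A−BK) = [21.0400 2.1600; 2.1600 14.8900]
tr(P') = 35.9300

0.5600 -0.7600


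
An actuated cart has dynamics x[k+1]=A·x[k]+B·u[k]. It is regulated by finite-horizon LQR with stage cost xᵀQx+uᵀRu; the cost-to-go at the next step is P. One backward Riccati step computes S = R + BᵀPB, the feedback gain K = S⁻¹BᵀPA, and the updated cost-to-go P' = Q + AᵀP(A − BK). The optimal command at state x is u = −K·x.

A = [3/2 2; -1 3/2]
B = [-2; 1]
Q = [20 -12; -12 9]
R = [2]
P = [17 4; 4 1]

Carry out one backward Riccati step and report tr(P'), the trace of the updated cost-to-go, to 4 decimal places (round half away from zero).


BᵀP = [-30.0000 -7.0000]
S = R + BᵀPB = [2] + [53.0000] = [55.0000]
BᵀPA = [-38.0000 -70.5000]
K = S⁻¹·BᵀPA = [-0.6909 -1.2818]
A−BK = [0.1182 -0.5636; -0.3091 2.7818]
AᵀP(A−BK) = [0.9955 1.7909; 1.7909 3.8818]
P' = Q + AᵀP(A−BK) = [20.9955 -10.2091; -10.2091 12.8818]
tr(P') = 33.8773

33.8773


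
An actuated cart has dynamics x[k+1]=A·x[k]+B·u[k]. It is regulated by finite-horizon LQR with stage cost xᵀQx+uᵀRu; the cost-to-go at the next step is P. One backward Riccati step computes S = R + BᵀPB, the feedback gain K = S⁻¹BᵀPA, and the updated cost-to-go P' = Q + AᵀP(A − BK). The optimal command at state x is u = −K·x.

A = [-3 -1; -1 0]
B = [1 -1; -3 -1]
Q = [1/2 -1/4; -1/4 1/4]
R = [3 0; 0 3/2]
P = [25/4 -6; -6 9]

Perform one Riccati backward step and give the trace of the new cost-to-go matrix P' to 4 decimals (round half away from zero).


BᵀP = [24.2500 -33.0000; -0.2500 -3.0000]
S = R + BᵀPB = [3 0; 0 3/2] + [123.2500 8.7500; 8.7500 3.2500] = [126.2500 8.7500; 8.7500 4.7500]
BᵀPA = [-39.7500 -24.2500; 3.7500 0.2500]
K = S⁻¹·BᵀPA = [-0.4237 -0.2244; 1.5699 0.4659]
A−BK = [-1.0065 -0.3097; -0.7011 -0.2072]
AᵀP(A−BK) = [6.5226 2.0839; 2.0839 0.6925]
P' = Q + AᵀP(A−BK) = [7.0226 1.8339; 1.8339 0.9425]
tr(P') = 7.9651

7.9651


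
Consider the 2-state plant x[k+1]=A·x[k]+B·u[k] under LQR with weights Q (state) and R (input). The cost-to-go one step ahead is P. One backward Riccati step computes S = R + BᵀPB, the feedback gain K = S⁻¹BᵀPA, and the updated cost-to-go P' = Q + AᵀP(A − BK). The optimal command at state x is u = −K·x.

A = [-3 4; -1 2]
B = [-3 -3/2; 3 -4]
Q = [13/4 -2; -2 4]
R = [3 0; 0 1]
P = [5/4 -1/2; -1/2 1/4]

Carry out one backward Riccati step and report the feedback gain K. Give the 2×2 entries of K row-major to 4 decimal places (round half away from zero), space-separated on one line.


0.5412 -0.6653 0.2669 -0.4129

BᵀP = [-5.2500 2.2500; 0.1250 -0.2500]
S = R + BᵀPB = [3 0; 0 1] + [22.5000 -1.1250; -1.1250 0.8125] = [25.5000 -1.1250; -1.1250 1.8125]
BᵀPA = [13.5000 -16.5000; -0.1250 0.0000]
K = S⁻¹·BᵀPA = [0.5412 -0.6653; 0.2669 -0.4129]
A−BK = [-0.9760 1.3848; -1.5558 2.3441]
AᵀP(A−BK) = [1.2273 -1.5704; -1.5704 2.0229]
P' = Q + AᵀP(A−BK) = [4.4773 -3.5704; -3.5704 6.0229]
tr(P') = 10.5003


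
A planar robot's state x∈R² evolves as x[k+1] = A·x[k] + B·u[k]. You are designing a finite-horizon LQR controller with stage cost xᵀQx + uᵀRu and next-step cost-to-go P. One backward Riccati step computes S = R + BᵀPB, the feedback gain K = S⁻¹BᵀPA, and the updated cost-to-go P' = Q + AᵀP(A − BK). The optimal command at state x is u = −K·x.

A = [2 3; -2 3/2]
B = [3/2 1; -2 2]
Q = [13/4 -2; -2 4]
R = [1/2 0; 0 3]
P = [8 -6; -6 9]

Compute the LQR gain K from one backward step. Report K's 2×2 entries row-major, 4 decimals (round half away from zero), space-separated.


1.1731 0.7656 0.1388 1.2594

BᵀP = [24.0000 -27.0000; -4.0000 12.0000]
S = R + BᵀPB = [1/2 0; 0 3] + [90.0000 -30.0000; -30.0000 20.0000] = [90.5000 -30.0000; -30.0000 23.0000]
BᵀPA = [102.0000 31.5000; -32.0000 6.0000]
K = S⁻¹·BᵀPA = [1.1731 0.7656; 0.1388 1.2594]
A−BK = [0.1016 0.5923; 0.0686 0.5123]
AᵀP(A−BK) = [0.7871 1.2150; 1.2150 6.5786]
P' = Q + AᵀP(A−BK) = [4.0371 -0.7850; -0.7850 10.5786]
tr(P') = 14.6157


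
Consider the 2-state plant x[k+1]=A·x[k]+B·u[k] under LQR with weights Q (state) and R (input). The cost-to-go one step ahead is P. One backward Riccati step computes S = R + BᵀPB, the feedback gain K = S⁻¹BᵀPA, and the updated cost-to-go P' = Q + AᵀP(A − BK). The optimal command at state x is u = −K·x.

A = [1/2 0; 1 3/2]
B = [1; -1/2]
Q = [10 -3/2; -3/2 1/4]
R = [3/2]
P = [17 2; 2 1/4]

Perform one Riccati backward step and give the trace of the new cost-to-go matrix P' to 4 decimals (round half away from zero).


BᵀP = [16.0000 1.8750]
S = R + BᵀPB = [3/2] + [15.0625] = [16.5625]
BᵀPA = [9.8750 2.8125]
K = S⁻¹·BᵀPA = [0.5962 0.1698]
A−BK = [-0.0962 -0.1698; 1.2981 1.5849]
AᵀP(A−BK) = [0.6123 0.1981; 0.1981 0.0849]
P' = Q + AᵀP(A−BK) = [10.6123 -1.3019; -1.3019 0.3349]
tr(P') = 10.9472

10.9472


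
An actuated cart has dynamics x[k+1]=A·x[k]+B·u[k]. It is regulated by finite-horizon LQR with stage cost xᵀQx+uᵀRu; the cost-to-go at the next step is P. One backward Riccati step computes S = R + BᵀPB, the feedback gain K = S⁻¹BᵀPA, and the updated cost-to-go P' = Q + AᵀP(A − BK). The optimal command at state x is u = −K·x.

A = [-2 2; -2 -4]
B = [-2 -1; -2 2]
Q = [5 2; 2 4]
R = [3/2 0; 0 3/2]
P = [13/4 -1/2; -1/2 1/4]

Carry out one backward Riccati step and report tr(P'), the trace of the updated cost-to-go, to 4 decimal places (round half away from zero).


13.9200

BᵀP = [-5.5000 0.5000; -4.2500 1.0000]
S = R + BᵀPB = [3/2 0; 0 3/2] + [10.0000 6.5000; 6.5000 6.2500] = [11.5000 6.5000; 6.5000 7.7500]
BᵀPA = [10.0000 -13.0000; 6.5000 -12.5000]
K = S⁻¹·BᵀPA = [0.7520 -0.4160; 0.2080 -1.2640]
A−BK = [-0.2880 -0.0960; -0.9120 -2.3040]
AᵀP(A−BK) = [1.1280 -0.6240; -0.6240 3.7920]
P' = Q + AᵀP(A−BK) = [6.1280 1.3760; 1.3760 7.7920]
tr(P') = 13.9200


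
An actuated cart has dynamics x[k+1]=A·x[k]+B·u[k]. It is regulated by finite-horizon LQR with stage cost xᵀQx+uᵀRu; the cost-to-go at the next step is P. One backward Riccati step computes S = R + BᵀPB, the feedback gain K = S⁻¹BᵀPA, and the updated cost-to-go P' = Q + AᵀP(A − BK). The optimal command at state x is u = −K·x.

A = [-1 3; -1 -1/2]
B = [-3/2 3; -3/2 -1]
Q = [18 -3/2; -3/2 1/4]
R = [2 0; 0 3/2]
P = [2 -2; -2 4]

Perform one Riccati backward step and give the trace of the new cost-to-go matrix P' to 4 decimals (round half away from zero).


BᵀP = [0.0000 -3.0000; 8.0000 -10.0000]
S = R + BᵀPB = [2 0; 0 3/2] + [4.5000 3.0000; 3.0000 34.0000] = [6.5000 3.0000; 3.0000 35.5000]
BᵀPA = [3.0000 1.5000; 2.0000 29.0000]
K = S⁻¹·BᵀPA = [0.4532 -0.1522; 0.0180 0.8298]
A−BK = [-0.3743 0.2824; -0.3021 0.1015]
AᵀP(A−BK) = [0.6043 -0.2029; -0.2029 1.1652]
P' = Q + AᵀP(A−BK) = [18.6043 -1.7029; -1.7029 1.4152]
tr(P') = 20.0194

20.0194


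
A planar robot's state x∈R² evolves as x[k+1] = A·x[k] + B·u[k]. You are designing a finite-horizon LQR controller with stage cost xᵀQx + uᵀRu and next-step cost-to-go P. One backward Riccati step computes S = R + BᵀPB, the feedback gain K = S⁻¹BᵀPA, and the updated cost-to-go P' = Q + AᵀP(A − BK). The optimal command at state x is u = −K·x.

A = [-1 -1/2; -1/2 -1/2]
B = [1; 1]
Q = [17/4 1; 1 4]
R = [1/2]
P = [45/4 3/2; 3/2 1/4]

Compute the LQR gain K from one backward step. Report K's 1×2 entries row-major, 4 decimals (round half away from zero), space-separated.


-0.9083 -0.4833

BᵀP = [12.7500 1.7500]
S = R + BᵀPB = [1/2] + [14.5000] = [15.0000]
BᵀPA = [-13.6250 -7.2500]
K = S⁻¹·BᵀPA = [-0.9083 -0.4833]
A−BK = [-0.0917 -0.0167; 0.4083 -0.0167]
AᵀP(A−BK) = [0.4365 0.2271; 0.2271 0.1208]
P' = Q + AᵀP(A−BK) = [4.6865 1.2271; 1.2271 4.1208]
tr(P') = 8.8073


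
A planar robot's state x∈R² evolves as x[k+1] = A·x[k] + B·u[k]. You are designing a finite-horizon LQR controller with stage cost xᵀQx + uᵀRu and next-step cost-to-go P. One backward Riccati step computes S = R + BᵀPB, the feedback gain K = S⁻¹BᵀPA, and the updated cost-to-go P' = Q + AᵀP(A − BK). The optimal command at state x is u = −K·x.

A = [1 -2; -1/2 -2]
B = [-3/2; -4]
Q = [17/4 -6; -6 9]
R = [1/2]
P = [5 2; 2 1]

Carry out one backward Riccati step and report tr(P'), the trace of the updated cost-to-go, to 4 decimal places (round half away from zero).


14.5870

BᵀP = [-15.5000 -7.0000]
S = R + BᵀPB = [1/2] + [51.2500] = [51.7500]
BᵀPA = [-12.0000 45.0000]
K = S⁻¹·BᵀPA = [-0.2319 0.8696]
A−BK = [0.6522 -0.6957; -1.4275 1.4783]
AᵀP(A−BK) = [0.4674 -0.5652; -0.5652 0.8696]
P' = Q + AᵀP(A−BK) = [4.7174 -6.5652; -6.5652 9.8696]
tr(P') = 14.5870


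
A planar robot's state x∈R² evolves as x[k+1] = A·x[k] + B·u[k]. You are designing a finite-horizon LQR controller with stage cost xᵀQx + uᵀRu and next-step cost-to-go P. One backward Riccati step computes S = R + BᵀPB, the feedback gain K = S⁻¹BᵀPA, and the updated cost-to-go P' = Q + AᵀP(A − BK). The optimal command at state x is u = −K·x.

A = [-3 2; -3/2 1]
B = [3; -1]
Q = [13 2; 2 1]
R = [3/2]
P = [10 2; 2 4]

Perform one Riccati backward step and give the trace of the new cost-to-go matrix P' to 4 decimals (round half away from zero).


BᵀP = [28.0000 2.0000]
S = R + BᵀPB = [3/2] + [82.0000] = [83.5000]
BᵀPA = [-87.0000 58.0000]
K = S⁻¹·BᵀPA = [-1.0419 0.6946]
A−BK = [0.1257 -0.0838; -2.5419 1.6946]
AᵀP(A−BK) = [26.3533 -17.5689; -17.5689 11.7126]
P' = Q + AᵀP(A−BK) = [39.3533 -15.5689; -15.5689 12.7126]
tr(P') = 52.0659

52.0659


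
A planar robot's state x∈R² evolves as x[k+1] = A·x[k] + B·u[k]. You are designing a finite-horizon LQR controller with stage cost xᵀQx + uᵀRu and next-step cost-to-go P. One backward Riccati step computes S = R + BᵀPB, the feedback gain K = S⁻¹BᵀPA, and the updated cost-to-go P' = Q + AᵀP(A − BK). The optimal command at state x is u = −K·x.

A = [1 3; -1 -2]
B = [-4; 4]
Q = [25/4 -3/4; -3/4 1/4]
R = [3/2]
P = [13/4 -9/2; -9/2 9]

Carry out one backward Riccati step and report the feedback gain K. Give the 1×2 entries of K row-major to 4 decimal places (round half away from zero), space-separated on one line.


-0.2489 -0.5886

BᵀP = [-31.0000 54.0000]
S = R + BᵀPB = [3/2] + [340.0000] = [341.5000]
BᵀPA = [-85.0000 -201.0000]
K = S⁻¹·BᵀPA = [-0.2489 -0.5886]
A−BK = [0.0044 0.6457; -0.0044 0.3543]
AᵀP(A−BK) = [0.0933 0.2207; 0.2207 0.9455]
P' = Q + AᵀP(A−BK) = [6.3433 -0.5293; -0.5293 1.1955]
tr(P') = 7.5388
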